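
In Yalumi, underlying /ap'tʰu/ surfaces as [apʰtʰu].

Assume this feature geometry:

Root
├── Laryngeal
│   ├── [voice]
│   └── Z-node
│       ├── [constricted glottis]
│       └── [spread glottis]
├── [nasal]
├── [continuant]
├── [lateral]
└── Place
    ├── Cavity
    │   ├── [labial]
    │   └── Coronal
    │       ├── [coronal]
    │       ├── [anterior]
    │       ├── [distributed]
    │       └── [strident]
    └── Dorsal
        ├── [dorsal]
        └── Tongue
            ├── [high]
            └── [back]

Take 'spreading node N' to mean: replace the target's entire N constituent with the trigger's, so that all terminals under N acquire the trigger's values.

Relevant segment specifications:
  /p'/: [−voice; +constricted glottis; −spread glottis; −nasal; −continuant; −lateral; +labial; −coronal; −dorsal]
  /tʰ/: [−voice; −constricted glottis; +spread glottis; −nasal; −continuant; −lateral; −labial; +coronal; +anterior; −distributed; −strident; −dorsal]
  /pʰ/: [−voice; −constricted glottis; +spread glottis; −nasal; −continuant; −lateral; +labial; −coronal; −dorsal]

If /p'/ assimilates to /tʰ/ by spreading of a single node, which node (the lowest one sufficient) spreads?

Z-node

Feature comparison: [spread glottis], [constricted glottis] differ between /p'/ and [pʰ]; the remaining terminals match.
In this geometry the lowest node dominating all of them is Z-node: every daughter of Z-node dominates only a proper subset, so no lower node suffices.
Spreading Z-node from /tʰ/ overwrites each of those terminals with /tʰ/'s values, yielding exactly [pʰ].
[coronal], [labial] stay as in /p'/ although /tʰ/ differs there, so no node dominating them spread; among the remaining candidates Z-node is the lowest that derives the output.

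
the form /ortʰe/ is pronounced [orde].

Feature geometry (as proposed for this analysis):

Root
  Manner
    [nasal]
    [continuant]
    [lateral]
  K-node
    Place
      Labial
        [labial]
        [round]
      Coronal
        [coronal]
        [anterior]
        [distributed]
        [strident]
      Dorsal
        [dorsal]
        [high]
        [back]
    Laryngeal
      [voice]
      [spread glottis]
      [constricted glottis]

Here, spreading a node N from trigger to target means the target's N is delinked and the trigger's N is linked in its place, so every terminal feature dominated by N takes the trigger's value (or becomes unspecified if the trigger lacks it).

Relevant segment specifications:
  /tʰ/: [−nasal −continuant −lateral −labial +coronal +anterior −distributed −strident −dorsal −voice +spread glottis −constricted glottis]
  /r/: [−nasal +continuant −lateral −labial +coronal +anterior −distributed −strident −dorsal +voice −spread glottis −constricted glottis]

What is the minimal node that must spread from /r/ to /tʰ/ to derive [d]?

Laryngeal

Comparing /tʰ/ with its surface form [d], the features that change are [voice], [spread glottis].
These terminals are all dominated by Laryngeal, and no proper subconstituent of Laryngeal covers them all; Laryngeal is their lowest common ancestor.
If Laryngeal spreads, every terminal under it takes /r/'s value, producing [d] as observed.
[continuant] stays as in /tʰ/ although /r/ differs there, so no node dominating it spread; among the remaining candidates Laryngeal is the lowest that derives the output.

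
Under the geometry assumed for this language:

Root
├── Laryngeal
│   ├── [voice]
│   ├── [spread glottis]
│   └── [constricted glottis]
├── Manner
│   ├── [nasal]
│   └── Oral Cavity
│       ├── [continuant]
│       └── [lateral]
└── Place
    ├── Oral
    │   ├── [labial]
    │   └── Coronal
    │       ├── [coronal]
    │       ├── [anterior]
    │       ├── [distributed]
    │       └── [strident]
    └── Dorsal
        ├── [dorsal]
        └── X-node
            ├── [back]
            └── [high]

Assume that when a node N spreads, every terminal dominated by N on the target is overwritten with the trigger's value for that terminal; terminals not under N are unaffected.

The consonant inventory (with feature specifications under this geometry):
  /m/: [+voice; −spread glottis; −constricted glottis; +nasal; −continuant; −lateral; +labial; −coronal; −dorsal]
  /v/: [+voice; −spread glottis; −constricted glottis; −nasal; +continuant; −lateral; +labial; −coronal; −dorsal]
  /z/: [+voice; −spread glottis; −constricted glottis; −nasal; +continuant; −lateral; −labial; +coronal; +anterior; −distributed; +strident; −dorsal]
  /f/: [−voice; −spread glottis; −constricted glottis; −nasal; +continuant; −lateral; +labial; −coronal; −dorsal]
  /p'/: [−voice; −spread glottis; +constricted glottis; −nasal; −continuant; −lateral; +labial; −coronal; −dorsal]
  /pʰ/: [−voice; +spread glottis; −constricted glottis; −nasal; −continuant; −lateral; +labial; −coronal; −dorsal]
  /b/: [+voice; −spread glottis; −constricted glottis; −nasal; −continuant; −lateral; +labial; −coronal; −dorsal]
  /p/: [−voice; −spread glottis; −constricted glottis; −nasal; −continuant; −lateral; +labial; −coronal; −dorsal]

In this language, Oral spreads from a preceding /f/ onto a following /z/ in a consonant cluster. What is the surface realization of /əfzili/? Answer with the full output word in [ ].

The Oral node dominates the terminals [labial], [coronal], [anterior], [distributed], [strident].
Spreading Oral from /f/ onto /z/ replaces those values with /f/'s: [+labial], [−coronal]. Features outside Oral ([voice], [spread glottis], [constricted glottis], …) stay as in /z/.
Among the inventory, only /v/ has exactly this specification, giving the surface form [əfvili].

[əfvili]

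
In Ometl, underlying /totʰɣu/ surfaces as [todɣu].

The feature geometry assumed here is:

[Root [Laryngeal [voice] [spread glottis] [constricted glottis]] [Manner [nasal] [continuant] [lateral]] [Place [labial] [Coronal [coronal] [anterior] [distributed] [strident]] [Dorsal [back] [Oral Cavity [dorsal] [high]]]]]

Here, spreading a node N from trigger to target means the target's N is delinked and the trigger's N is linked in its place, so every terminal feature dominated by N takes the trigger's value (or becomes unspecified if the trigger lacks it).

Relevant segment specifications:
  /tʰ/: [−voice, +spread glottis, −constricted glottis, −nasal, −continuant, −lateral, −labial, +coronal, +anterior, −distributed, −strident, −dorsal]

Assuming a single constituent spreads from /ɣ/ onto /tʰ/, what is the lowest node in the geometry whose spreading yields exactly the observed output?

The alternation /tʰ/ → [d] changes [voice], [spread glottis] and nothing else.
These terminals are all dominated by Laryngeal, and no proper subconstituent of Laryngeal covers them all; Laryngeal is their lowest common ancestor.
If Laryngeal spreads, every terminal under it takes /ɣ/'s value, producing [d] as observed.
Since [dorsal], [continuant] are preserved even though /ɣ/ disagrees there, no node above Laryngeal spread.

Laryngeal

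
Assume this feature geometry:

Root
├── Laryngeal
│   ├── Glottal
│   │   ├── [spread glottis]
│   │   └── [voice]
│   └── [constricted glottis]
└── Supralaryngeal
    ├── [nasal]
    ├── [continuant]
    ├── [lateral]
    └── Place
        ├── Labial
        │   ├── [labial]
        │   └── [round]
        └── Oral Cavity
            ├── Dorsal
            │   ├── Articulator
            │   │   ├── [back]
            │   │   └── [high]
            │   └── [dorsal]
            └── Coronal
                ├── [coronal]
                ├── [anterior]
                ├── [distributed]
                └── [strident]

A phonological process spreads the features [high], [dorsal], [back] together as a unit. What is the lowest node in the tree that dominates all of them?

Dorsal

[high]: Root ▹ Supralaryngeal ▹ Place ▹ Oral Cavity ▹ Dorsal ▹ Articulator ▹ [high].
[dorsal]: Root ▹ Supralaryngeal ▹ Place ▹ Oral Cavity ▹ Dorsal ▹ [dorsal].
[back]: Root ▹ Supralaryngeal ▹ Place ▹ Oral Cavity ▹ Dorsal ▹ Articulator ▹ [back].
These paths first converge at Dorsal; no daughter of Dorsal dominates all 3 features, so Dorsal is the minimal constituent.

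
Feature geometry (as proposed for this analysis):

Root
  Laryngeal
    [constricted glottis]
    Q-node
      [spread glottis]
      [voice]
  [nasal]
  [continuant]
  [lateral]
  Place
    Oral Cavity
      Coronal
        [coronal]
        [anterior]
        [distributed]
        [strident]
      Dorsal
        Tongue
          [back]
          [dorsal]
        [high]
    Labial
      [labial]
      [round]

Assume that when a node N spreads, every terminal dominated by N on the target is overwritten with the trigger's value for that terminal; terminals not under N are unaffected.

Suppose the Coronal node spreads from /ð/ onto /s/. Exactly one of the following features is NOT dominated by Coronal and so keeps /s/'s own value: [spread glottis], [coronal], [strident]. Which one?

Under this geometry, Coronal contains [coronal], [anterior], [distributed], [strident].
[coronal], [strident] all lie under Coronal, so they are overwritten when Coronal spreads.
[spread glottis] is not within the Coronal subtree (it hangs from Q-node), so /s/'s [spread glottis] value survives.

[spread glottis]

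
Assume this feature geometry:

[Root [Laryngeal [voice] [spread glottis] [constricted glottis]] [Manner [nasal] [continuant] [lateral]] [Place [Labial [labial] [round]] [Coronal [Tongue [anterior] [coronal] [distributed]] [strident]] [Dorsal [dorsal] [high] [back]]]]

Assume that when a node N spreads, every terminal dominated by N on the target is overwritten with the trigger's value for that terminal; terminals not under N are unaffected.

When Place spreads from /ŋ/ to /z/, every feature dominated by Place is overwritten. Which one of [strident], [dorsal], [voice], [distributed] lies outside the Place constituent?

[voice]

Under this geometry, Place contains [labial], [round], [anterior], [coronal], [distributed], [strident], [dorsal], [high], [back].
[strident], [distributed], [dorsal] all lie under Place, so they are overwritten when Place spreads.
[voice] is not within the Place subtree (it hangs from Laryngeal), so /z/'s [voice] value survives.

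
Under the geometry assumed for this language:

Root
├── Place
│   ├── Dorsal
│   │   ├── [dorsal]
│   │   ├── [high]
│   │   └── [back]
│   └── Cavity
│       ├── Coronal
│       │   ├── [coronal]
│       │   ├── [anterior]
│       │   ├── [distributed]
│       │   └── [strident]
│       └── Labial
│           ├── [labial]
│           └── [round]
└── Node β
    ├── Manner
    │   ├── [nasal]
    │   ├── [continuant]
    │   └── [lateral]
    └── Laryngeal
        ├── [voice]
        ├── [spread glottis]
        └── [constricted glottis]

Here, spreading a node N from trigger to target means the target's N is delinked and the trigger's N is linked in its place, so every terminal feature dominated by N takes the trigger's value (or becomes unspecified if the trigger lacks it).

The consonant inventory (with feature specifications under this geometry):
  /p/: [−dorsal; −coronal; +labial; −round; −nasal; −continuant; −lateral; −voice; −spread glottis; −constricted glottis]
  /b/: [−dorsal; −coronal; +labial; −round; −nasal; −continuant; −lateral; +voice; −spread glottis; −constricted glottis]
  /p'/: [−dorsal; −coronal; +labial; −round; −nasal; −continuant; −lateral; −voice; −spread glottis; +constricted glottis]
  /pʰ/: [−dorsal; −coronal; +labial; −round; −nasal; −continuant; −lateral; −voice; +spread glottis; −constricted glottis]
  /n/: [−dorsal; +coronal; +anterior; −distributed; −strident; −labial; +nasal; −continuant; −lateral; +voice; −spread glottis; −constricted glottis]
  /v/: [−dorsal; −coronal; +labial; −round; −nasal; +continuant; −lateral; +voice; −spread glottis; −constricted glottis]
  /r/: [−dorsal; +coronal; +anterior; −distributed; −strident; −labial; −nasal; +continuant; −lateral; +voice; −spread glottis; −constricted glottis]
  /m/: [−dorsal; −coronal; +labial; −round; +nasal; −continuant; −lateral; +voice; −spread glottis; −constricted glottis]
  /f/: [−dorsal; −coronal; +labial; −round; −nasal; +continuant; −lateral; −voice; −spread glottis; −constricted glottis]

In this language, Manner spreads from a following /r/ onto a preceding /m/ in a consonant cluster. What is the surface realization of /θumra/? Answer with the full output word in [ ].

[θuvra]

The Manner node dominates the terminals [nasal], [continuant], [lateral].
The target acquires /r/'s values for everything under Manner — [−nasal], [+continuant], [−lateral] — while keeping its own [dorsal], [coronal], [labial], ….
This feature bundle is that of [v], so /θumra/ surfaces as [θuvra].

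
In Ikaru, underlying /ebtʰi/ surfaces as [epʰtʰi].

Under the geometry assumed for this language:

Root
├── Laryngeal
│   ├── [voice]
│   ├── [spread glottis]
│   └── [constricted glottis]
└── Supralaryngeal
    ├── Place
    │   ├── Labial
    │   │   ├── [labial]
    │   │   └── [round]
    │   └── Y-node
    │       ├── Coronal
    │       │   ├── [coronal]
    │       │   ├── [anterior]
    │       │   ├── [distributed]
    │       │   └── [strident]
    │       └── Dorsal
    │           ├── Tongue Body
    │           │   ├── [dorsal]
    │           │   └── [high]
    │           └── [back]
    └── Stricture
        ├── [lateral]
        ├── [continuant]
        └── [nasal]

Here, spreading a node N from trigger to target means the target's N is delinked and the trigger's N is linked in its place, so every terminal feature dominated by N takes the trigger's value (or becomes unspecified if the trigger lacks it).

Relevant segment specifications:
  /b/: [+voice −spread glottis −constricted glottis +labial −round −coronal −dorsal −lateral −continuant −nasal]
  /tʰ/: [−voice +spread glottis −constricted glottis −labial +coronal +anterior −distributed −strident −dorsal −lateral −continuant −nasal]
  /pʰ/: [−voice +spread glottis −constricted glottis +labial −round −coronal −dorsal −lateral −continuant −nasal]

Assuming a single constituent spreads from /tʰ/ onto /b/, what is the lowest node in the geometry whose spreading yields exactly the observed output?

Feature comparison: [voice], [spread glottis] differ between /b/ and [pʰ]; the remaining terminals match.
Tracing each changed feature up the tree, the paths first meet at Laryngeal; any lower node misses at least one of them.
If Laryngeal spreads, every terminal under it takes /tʰ/'s value, producing [pʰ] as observed.
[labial], [coronal] — on which /tʰ/ differs from /b/ — are unchanged, so Root cannot have spread; the constituent is no larger than Laryngeal.

Laryngeal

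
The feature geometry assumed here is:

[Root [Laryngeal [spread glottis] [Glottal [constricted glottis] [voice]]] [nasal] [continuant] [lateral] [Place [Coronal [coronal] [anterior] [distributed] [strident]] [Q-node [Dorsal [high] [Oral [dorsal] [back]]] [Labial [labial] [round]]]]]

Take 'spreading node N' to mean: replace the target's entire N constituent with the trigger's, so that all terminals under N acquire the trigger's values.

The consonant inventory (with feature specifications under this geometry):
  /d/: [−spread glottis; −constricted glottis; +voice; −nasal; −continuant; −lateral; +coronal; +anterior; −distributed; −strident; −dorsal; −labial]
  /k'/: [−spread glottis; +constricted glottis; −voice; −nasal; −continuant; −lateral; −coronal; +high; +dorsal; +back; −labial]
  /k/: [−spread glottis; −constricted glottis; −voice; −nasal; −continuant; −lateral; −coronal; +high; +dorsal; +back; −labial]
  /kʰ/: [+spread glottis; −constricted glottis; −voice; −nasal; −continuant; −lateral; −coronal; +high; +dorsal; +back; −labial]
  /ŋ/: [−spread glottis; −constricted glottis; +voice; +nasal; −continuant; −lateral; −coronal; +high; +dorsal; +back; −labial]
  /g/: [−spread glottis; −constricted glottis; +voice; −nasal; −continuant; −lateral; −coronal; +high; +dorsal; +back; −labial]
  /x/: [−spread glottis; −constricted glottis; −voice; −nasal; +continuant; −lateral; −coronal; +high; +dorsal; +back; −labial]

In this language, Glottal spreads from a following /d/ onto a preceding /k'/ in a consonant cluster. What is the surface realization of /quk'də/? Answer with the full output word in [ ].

The Glottal node dominates the terminals [constricted glottis], [voice].
After delinking /k'/'s Glottal and linking /d/'s, the affected terminals become [−constricted glottis], [+voice]; [spread glottis], [nasal], [continuant], … (outside Glottal) are retained from /k'/.
Among the inventory, only /g/ has exactly this specification, giving the surface form [qugdə].

[qugdə]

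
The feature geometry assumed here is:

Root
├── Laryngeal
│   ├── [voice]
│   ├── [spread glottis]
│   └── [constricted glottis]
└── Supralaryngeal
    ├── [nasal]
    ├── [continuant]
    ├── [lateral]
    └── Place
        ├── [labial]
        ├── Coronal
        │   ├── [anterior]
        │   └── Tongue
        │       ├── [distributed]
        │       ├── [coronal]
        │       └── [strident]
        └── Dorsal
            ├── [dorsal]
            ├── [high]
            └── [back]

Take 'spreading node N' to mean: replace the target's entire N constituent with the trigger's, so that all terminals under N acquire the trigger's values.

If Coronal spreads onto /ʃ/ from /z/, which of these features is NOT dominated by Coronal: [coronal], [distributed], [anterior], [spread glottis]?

Coronal dominates exactly [anterior], [distributed], [coronal], [strident].
Spreading Coronal replaces [coronal], [distributed], [anterior] with the trigger's values, since each sits inside the Coronal constituent.
[spread glottis] is not within the Coronal subtree (it hangs from Laryngeal), so /ʃ/'s [spread glottis] value survives.

[spread glottis]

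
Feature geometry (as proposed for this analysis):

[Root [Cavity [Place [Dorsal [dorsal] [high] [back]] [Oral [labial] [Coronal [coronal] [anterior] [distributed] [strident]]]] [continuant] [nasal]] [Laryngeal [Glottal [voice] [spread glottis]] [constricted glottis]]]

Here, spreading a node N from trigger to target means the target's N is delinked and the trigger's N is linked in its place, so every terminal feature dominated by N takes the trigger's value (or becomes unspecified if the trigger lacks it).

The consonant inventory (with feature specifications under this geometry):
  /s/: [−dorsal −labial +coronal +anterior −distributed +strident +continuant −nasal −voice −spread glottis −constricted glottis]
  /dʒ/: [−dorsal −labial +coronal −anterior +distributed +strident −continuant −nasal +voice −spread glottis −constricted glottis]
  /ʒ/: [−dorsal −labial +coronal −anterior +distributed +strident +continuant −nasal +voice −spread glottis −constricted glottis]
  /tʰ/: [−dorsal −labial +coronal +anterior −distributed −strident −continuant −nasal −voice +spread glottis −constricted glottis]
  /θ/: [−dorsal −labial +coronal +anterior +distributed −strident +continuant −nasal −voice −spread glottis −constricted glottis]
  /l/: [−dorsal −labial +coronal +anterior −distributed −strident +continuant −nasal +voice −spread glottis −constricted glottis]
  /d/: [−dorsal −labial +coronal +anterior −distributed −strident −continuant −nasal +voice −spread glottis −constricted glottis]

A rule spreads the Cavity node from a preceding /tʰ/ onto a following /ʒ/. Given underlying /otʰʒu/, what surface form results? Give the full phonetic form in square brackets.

[otʰdu]

Terminals under Cavity in this geometry: [dorsal], [high], [back], [labial], [coronal], [anterior], [distributed], [strident], [continuant], [nasal].
After delinking /ʒ/'s Cavity and linking /tʰ/'s, the affected terminals become [−dorsal], [−labial], [+coronal], [+anterior], [−distributed], [−strident], [−continuant], [−nasal]; [voice], [spread glottis], [constricted glottis] (outside Cavity) are retained from /ʒ/.
This feature bundle is that of [d], so /otʰʒu/ surfaces as [otʰdu].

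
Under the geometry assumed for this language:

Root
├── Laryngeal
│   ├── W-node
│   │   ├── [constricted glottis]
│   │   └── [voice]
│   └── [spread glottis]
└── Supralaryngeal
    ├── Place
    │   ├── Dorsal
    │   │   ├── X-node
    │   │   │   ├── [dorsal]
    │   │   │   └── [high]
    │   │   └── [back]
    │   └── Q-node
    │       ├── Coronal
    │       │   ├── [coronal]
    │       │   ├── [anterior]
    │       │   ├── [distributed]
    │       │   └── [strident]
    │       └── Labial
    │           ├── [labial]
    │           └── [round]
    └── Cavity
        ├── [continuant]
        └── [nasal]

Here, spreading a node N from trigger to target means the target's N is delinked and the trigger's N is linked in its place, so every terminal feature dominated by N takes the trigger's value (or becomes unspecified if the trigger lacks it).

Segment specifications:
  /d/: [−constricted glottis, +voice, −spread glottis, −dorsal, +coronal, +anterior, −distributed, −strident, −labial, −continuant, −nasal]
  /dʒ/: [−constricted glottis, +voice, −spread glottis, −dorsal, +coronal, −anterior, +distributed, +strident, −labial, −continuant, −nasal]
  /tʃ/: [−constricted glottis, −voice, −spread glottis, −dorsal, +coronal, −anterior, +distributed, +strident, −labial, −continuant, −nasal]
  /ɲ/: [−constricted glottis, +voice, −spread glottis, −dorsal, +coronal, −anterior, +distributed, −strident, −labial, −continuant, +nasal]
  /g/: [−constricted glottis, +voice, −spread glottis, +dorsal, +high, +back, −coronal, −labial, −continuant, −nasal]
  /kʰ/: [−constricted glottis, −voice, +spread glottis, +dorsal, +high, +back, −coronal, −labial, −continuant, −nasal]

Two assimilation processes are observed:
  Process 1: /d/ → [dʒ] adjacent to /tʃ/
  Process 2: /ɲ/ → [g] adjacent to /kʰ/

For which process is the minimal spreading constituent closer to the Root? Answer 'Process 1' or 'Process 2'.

Process 1 alters [anterior], [distributed], [strident]; the lowest common ancestor is Coronal (depth 4 from Root).
In Process 2, [nasal], [coronal], [anterior], [distributed], [strident], [dorsal], [high], [back] change, so the minimal spreading node is Supralaryngeal at depth 1.
Supralaryngeal is closer to Root than Coronal, so Process 2 spreads the higher node.

Process 2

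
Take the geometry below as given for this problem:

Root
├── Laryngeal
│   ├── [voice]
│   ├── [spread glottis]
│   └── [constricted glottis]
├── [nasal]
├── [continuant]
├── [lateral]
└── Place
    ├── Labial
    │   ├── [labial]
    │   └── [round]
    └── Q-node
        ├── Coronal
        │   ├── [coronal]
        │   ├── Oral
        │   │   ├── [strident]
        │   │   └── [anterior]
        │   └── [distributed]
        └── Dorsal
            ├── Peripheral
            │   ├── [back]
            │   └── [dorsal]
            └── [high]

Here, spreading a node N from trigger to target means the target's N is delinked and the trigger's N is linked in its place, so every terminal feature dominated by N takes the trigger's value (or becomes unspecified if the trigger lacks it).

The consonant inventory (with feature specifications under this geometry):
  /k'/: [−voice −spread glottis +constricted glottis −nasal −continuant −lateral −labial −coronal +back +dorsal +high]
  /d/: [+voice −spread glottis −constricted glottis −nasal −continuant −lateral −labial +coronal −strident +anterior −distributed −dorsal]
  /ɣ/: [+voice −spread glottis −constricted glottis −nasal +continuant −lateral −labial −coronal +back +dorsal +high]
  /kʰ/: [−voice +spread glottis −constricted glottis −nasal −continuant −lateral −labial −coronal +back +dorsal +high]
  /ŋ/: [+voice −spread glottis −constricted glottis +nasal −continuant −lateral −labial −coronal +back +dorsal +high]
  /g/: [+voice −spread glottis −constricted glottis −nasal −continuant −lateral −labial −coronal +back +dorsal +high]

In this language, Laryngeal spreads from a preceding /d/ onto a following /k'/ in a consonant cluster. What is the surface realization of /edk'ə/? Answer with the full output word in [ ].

[edgə]

Terminals under Laryngeal in this geometry: [voice], [spread glottis], [constricted glottis].
Spreading Laryngeal from /d/ onto /k'/ replaces those values with /d/'s: [+voice], [−spread glottis], [−constricted glottis]. Features outside Laryngeal ([nasal], [continuant], [lateral], …) stay as in /k'/.
This feature bundle is that of [g], so /edk'ə/ surfaces as [edgə].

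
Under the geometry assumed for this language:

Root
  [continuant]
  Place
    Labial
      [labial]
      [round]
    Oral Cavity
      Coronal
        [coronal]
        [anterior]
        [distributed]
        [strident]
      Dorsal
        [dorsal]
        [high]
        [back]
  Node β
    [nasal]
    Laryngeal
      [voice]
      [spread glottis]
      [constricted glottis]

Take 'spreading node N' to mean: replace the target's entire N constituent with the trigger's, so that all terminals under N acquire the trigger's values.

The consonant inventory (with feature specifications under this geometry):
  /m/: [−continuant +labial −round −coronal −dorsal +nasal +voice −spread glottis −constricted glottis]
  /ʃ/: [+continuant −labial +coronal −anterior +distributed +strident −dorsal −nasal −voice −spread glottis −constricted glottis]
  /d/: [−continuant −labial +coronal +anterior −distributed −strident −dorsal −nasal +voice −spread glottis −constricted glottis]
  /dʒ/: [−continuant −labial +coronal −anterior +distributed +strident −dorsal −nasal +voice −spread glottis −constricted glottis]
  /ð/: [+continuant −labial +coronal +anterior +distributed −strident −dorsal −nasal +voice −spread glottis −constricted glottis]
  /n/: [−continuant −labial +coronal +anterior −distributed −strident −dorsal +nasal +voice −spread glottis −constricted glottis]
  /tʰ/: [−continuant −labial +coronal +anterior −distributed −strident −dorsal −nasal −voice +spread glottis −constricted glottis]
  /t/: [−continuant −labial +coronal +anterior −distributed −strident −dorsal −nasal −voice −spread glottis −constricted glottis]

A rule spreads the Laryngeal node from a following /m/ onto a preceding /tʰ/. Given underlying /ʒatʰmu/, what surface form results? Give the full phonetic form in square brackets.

Laryngeal immediately or transitively dominates [voice], [spread glottis], [constricted glottis].
The target acquires /m/'s values for everything under Laryngeal — [+voice], [−spread glottis], [−constricted glottis] — while keeping its own [continuant], [labial], [coronal], ….
Among the inventory, only /d/ has exactly this specification, giving the surface form [ʒadmu].

[ʒadmu]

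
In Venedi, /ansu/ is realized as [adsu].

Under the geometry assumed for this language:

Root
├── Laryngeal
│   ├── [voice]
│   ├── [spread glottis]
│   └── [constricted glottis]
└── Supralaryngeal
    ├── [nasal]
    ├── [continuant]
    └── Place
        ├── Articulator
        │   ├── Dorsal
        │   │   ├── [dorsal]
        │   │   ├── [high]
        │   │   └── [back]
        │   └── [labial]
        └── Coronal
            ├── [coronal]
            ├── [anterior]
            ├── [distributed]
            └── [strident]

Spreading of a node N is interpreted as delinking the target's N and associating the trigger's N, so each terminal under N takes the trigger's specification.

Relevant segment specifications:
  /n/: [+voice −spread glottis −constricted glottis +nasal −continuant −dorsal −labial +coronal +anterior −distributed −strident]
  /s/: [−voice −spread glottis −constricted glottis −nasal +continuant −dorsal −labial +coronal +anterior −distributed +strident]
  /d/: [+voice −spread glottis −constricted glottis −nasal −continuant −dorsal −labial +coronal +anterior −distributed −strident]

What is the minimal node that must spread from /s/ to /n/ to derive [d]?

The alternation /n/ → [d] changes [nasal] and nothing else.
With a single altered terminal, the smallest constituent that could spread is that terminal — [nasal].
[strident], [continuant] — on which /s/ differs from /n/ — are unchanged, so neither Supralaryngeal nor anything higher can have spread; the constituent is no larger than [nasal].

[nasal]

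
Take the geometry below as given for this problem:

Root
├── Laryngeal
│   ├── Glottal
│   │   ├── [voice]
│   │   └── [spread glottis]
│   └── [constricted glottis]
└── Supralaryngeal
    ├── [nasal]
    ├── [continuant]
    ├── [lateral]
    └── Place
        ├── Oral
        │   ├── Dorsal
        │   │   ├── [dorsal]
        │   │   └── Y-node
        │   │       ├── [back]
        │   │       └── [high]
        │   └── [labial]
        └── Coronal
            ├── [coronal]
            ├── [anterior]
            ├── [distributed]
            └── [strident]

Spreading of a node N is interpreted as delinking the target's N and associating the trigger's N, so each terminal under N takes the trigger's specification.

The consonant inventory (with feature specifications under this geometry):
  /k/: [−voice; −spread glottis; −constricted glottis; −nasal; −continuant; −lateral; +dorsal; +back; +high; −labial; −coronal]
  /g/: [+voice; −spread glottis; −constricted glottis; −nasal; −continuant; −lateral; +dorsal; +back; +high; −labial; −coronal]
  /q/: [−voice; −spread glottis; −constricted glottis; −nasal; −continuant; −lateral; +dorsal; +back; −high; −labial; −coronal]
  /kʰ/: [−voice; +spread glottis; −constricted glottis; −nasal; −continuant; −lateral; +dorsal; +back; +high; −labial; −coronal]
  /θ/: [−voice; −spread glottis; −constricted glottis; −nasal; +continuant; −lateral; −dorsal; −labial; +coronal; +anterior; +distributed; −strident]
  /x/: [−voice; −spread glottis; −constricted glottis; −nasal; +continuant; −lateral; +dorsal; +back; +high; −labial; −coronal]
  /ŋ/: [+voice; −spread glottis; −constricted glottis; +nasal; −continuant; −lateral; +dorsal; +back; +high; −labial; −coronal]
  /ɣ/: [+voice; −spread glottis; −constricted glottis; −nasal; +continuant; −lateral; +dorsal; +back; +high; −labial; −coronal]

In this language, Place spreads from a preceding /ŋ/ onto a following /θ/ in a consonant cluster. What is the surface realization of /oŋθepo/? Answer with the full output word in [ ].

Terminals under Place in this geometry: [dorsal], [back], [high], [labial], [coronal], [anterior], [distributed], [strident].
Spreading Place from /ŋ/ onto /θ/ replaces those values with /ŋ/'s: [+dorsal], [+back], [+high], [−labial], [−coronal]. Features outside Place ([voice], [spread glottis], [constricted glottis], …) stay as in /θ/.
Among the inventory, only /x/ has exactly this specification, giving the surface form [oŋxepo].

[oŋxepo]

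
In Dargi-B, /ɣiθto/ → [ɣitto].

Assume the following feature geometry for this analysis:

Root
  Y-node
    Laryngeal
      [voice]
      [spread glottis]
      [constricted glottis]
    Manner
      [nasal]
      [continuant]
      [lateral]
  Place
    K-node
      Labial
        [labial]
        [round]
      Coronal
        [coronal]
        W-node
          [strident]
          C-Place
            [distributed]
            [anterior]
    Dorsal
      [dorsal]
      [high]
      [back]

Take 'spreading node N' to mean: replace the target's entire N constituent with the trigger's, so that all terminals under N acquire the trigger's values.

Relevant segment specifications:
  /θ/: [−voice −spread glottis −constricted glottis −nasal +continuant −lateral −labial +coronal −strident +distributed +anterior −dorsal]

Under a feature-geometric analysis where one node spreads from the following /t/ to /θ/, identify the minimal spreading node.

Root

/θ/ and [t] differ in [continuant], [distributed]; every other specified feature is identical.
These terminals are all dominated by Root, and no proper subconstituent of Root covers them all; Root is their lowest common ancestor.
Delinking /θ/'s Root and associating /t/'s Root gives precisely the feature bundle of [t].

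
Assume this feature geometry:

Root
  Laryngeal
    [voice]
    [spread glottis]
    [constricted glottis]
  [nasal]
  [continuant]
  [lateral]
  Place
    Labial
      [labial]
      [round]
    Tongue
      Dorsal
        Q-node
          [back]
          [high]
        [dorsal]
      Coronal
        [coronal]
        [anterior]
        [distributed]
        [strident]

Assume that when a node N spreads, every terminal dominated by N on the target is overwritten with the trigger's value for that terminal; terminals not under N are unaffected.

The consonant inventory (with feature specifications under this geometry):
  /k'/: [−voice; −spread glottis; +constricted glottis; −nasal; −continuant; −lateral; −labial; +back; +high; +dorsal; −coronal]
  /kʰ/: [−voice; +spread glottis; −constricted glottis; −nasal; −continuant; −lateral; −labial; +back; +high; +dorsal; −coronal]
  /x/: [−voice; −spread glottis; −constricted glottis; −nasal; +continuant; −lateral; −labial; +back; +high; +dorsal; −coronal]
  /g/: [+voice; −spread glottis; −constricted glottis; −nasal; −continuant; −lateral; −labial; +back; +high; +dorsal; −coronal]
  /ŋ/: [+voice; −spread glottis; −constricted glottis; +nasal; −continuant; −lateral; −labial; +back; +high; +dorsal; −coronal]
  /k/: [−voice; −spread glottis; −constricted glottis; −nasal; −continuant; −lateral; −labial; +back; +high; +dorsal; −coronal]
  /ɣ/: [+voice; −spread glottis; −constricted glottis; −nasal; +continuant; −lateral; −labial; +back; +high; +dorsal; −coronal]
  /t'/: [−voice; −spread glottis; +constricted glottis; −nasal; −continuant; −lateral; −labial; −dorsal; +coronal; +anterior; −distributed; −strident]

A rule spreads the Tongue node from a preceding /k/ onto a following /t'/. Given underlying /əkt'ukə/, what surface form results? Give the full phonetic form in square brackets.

Terminals under Tongue in this geometry: [back], [high], [dorsal], [coronal], [anterior], [distributed], [strident].
The target acquires /k/'s values for everything under Tongue — [+back], [+high], [+dorsal], [−coronal] — while keeping its own [voice], [spread glottis], [constricted glottis], ….
The resulting bundle matches /k'/ in the inventory; substituting it for /t'/ gives [əkk'ukə].

[əkk'ukə]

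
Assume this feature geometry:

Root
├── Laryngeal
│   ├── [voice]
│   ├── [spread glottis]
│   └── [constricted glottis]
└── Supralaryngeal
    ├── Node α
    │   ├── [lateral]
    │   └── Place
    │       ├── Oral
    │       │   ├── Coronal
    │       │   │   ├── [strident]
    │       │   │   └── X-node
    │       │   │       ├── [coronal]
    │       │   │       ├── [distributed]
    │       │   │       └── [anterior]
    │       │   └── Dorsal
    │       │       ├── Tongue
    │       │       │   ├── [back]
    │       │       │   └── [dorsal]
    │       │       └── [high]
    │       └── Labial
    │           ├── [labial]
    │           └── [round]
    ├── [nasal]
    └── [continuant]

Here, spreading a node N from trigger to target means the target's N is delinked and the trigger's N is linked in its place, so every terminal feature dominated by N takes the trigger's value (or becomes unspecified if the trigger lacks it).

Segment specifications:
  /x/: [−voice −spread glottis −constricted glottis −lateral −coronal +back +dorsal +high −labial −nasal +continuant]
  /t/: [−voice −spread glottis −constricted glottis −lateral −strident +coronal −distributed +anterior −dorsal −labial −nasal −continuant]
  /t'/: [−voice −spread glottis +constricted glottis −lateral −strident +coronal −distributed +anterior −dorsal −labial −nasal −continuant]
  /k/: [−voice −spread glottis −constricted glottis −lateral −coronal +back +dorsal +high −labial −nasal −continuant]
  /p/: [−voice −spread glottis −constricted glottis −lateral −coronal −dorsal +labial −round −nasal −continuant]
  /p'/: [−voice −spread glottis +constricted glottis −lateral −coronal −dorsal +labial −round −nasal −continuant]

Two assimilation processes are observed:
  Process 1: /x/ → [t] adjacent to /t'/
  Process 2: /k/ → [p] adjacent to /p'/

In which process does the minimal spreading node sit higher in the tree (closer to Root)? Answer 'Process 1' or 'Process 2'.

Process 1 alters [continuant], [coronal], [anterior], [distributed], [strident], [dorsal], [high], [back]; the lowest common ancestor is Supralaryngeal (depth 1 from Root).
In Process 2, [labial], [round], [dorsal], [high], [back] change, so the minimal spreading node is Place at depth 3.
Depth 1 < depth 3; Process 1 involves the structurally higher constituent Supralaryngeal.

Process 1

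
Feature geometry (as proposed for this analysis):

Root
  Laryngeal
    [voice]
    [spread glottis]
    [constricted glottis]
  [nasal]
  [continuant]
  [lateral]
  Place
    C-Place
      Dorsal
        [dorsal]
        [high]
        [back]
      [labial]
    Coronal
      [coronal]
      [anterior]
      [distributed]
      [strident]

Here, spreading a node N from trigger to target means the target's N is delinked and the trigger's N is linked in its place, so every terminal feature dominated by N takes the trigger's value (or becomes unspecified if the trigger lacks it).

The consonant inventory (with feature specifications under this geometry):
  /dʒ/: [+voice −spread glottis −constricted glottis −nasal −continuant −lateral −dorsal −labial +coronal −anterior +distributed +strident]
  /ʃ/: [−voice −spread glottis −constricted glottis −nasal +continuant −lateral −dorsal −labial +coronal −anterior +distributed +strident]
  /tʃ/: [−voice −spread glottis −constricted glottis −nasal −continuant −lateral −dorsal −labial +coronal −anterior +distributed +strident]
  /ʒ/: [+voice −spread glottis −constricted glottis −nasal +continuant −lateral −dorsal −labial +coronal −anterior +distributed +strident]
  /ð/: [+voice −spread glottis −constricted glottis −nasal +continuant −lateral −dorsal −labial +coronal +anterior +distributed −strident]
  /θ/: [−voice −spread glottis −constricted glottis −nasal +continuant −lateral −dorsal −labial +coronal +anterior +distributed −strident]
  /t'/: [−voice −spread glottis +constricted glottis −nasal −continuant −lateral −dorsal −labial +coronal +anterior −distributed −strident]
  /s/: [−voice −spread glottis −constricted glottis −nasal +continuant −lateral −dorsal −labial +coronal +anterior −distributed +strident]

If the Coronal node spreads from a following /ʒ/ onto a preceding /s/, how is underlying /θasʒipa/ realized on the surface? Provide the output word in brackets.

Coronal immediately or transitively dominates [coronal], [anterior], [distributed], [strident].
Spreading Coronal from /ʒ/ onto /s/ replaces those values with /ʒ/'s: [+coronal], [−anterior], [+distributed], [+strident]. Features outside Coronal ([voice], [spread glottis], [constricted glottis], …) stay as in /s/.
This feature bundle is that of [ʃ], so /θasʒipa/ surfaces as [θaʃʒipa].

[θaʃʒipa]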